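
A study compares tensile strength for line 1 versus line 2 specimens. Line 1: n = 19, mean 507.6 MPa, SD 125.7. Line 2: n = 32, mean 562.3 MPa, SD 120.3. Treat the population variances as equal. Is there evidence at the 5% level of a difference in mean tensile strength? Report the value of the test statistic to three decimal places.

Let group 1 = line 1, group 2 = line 2. H0: μ_1 = μ_2; H1: μ_1 ≠ μ_2 (two-sample pooled-variance t-test, two-sided).
s_p² = [(19−1)·125.7² + (32−1)·120.3²]/(19+32−2) = 14960.1
t = (507.6 − 562.3)/√[14960.1·(1/19 + 1/32)] = -1.544
df = n₁ + n₂ − 2 = 49
Two-sided p-value ≈ 0.1290
Since p ≈ 0.1290 > α = 0.05, fail to reject H0; the data do not provide sufficient evidence against H0.

-1.544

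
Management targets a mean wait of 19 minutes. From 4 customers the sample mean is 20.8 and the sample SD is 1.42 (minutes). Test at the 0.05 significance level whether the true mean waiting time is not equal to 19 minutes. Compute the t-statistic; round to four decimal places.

H0: μ = 19; H1: μ ≠ 19 (one-sample t-test, two-sided).
t = (x̄ − μ₀)/(s/√n) = (20.8 − 19)/(1.42/√4) = 2.5352
df = n − 1 = 3
Two-sided p-value ≈ 0.085
Since p ≈ 0.085 > α = 0.05, fail to reject H0; the evidence is not statistically significant.

2.5352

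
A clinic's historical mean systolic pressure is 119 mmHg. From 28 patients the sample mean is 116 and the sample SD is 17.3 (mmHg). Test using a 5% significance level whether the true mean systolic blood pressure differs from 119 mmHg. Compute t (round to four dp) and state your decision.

H0: μ = 119; H1: μ ≠ 119 (one-sample t-test, two-sided).
t = (x̄ − μ₀)/(s/√n) = (116 − 119)/(17.3/√28) = -0.9176
df = n − 1 = 27
Two-sided p-value ≈ 0.367
Since p ≈ 0.367 > α = 0.05, fail to reject H0; the data do not provide sufficient evidence against H0.

t = -0.9176; fail to reject H0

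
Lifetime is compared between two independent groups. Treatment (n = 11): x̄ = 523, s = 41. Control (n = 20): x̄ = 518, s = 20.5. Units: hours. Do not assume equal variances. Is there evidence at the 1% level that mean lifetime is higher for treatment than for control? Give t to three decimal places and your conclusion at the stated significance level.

Let group 1 = treatment, group 2 = control. H0: μ_1 = μ_2; H1: μ_1 > μ_2 (Welch's two-sample t-test, right-tailed).
t = (x̄_1 − x̄_2)/√(s_1²/n_1 + s_2²/n_2) = (523 − 518)/√(41²/11 + 20.5²/20) = 0.379
Welch–Satterthwaite df ≈ 12.81
p-value = P(T ≥ 0.379) ≈ 0.355
Since p ≈ 0.355 > α = 0.01, fail to reject H0; the data do not provide sufficient evidence against H0.

t = 0.379; fail to reject H0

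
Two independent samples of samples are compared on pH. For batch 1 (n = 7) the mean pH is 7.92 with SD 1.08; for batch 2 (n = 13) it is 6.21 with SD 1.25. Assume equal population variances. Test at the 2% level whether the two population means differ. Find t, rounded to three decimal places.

Let group 1 = batch 1, group 2 = batch 2. H0: μ_1 = μ_2; H1: μ_1 ≠ μ_2 (two-sample pooled-variance t-test, two-sided).
s_p² = [(7−1)·1.08² + (13−1)·1.25²]/(7+13−2) = 1.43047
t = (7.92 − 6.21)/√[1.43047·(1/7 + 1/13)] = 3.050
df = n₁ + n₂ − 2 = 18
Two-sided p-value ≈ 0.0069
Since p ≈ 0.0069 < α = 0.02, reject H0; the evidence is statistically significant.

3.050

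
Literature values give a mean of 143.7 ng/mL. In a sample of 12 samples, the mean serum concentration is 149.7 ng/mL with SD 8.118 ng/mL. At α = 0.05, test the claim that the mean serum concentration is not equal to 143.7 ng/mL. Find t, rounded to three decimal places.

H0: μ = 143.7; H1: μ ≠ 143.7 (one-sample t-test, two-sided).
t = (x̄ − μ₀)/(s/√n) = (149.7 − 143.7)/(8.118/√12) = 2.560
df = n − 1 = 11
Two-sided p-value ≈ 0.0265
Since p ≈ 0.0265 < α = 0.05, reject H0; the data support H1.

2.560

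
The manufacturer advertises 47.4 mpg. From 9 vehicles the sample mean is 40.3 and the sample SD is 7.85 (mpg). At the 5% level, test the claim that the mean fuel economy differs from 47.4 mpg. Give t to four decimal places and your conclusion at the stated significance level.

t = -2.7134; reject H0

H0: μ = 47.4; H1: μ ≠ 47.4 (one-sample t-test, two-sided).
t = (x̄ − μ₀)/(s/√n) = (40.3 − 47.4)/(7.85/√9) = -2.7134
df = n − 1 = 8
Two-sided p-value ≈ 0.0265
Since p ≈ 0.0265 < α = 0.05, reject H0; the evidence is statistically significant.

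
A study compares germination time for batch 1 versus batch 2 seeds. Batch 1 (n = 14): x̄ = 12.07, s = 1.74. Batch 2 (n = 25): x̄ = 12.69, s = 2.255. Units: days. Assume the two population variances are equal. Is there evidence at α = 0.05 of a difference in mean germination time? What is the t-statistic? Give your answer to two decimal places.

-0.89

Let group 1 = batch 1, group 2 = batch 2. H0: μ_1 = μ_2; H1: μ_1 ≠ μ_2 (two-sample pooled-variance t-test, two-sided).
s_p² = [(14−1)·1.74² + (25−1)·2.255²]/(14+25−2) = 4.36215
t = (12.07 − 12.69)/√[4.36215·(1/14 + 1/25)] = -0.89
df = n₁ + n₂ − 2 = 37
Two-sided p-value ≈ 0.3796
Since p ≈ 0.3796 > α = 0.05, fail to reject H0; the data do not provide sufficient evidence against H0.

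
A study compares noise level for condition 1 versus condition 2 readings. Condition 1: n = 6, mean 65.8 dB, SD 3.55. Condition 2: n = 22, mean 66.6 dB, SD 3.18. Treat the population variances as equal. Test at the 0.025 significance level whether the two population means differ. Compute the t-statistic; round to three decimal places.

-0.534

Let group 1 = condition 1, group 2 = condition 2. H0: μ_1 = μ_2; H1: μ_1 ≠ μ_2 (two-sample pooled-variance t-test, two-sided).
s_p² = [(6−1)·3.55² + (22−1)·3.18²]/(6+22−2) = 10.5913
t = (65.8 − 66.6)/√[10.5913·(1/6 + 1/22)] = -0.534
df = n₁ + n₂ − 2 = 26
Two-sided p-value ≈ 0.5981
Since p ≈ 0.5981 > α = 0.025, fail to reject H0; the evidence is not statistically significant.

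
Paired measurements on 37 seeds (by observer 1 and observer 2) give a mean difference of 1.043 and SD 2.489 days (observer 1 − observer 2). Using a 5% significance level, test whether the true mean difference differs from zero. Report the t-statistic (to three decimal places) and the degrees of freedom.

H0: μ_d = 0; H1: μ_d ≠ 0 (paired t-test on the differences, two-sided).
t = d̄/(s_d/√n) = 1.043/(2.489/√37) = 2.549
df = n − 1 = 36
Two-sided p-value ≈ 0.015
Since p ≈ 0.015 < α = 0.05, reject H0; the data support H1.

t = 2.549, df = 36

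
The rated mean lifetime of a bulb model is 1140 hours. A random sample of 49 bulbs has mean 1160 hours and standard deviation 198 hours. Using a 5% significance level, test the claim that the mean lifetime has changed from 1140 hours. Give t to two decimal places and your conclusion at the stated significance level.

H0: μ = 1140; H1: μ ≠ 1140 (one-sample t-test, two-sided).
t = (x̄ − μ₀)/(s/√n) = (1160 − 1140)/(198/√49) = 0.71
df = n − 1 = 48
Two-sided p-value ≈ 0.483
Since p ≈ 0.483 > α = 0.05, fail to reject H0; the evidence is not statistically significant.

t = 0.71; fail to reject H0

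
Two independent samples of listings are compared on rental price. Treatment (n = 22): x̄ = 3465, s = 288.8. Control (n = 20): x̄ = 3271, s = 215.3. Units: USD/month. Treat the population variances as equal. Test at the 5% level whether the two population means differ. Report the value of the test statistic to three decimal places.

2.448

Let group 1 = treatment, group 2 = control. H0: μ_1 = μ_2; H1: μ_1 ≠ μ_2 (two-sample pooled-variance t-test, two-sided).
s_p² = [(22−1)·288.8² + (20−1)·215.3²]/(22+20−2) = 65806
t = (3465 − 3271)/√[65806·(1/22 + 1/20)] = 2.448
df = n₁ + n₂ − 2 = 40
Two-sided p-value ≈ 0.0189
Since p ≈ 0.0189 < α = 0.05, reject H0; the data support H1.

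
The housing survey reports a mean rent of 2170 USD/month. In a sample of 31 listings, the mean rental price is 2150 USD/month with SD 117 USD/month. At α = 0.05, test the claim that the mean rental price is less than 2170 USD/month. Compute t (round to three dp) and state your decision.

H0: μ = 2170; H1: μ < 2170 (one-sample t-test, left-tailed).
t = (x̄ − μ₀)/(s/√n) = (2150 − 2170)/(117/√31) = -0.952
df = n − 1 = 30
p-value = P(T ≤ -0.952) ≈ 0.1744
Since p ≈ 0.1744 > α = 0.05, fail to reject H0; the data do not provide sufficient evidence against H0.

t = -0.952; fail to reject H0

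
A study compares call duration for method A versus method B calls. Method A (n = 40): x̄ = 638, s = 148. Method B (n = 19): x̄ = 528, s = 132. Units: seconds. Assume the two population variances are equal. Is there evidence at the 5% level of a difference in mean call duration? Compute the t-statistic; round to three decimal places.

Let group 1 = method A, group 2 = method B. H0: μ_1 = μ_2; H1: μ_1 ≠ μ_2 (two-sample pooled-variance t-test, two-sided).
s_p² = [(40−1)·148² + (19−1)·132²]/(40+19−2) = 20489.3
t = (638 − 528)/√[20489.3·(1/40 + 1/19)] = 2.758
df = n₁ + n₂ − 2 = 57
Two-sided p-value ≈ 0.0078
Since p ≈ 0.0078 < α = 0.05, reject H0; the data support H1.

2.758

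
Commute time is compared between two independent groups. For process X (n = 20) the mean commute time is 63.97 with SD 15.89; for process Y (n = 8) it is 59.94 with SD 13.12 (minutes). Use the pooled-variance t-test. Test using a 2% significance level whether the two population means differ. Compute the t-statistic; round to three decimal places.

Let group 1 = process X, group 2 = process Y. H0: μ_1 = μ_2; H1: μ_1 ≠ μ_2 (two-sample pooled-variance t-test, two-sided).
s_p² = [(20−1)·15.89² + (8−1)·13.12²]/(20+8−2) = 230.857
t = (63.97 − 59.94)/√[230.857·(1/20 + 1/8)] = 0.634
df = n₁ + n₂ − 2 = 26
Two-sided p-value ≈ 0.532
Since p ≈ 0.532 > α = 0.02, fail to reject H0; the data do not provide sufficient evidence against H0.

0.634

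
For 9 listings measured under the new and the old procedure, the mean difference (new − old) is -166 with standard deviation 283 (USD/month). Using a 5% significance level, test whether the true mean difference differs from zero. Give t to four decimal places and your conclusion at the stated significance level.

t = -1.7597; fail to reject H0

H0: μ_d = 0; H1: μ_d ≠ 0 (paired t-test on the differences, two-sided).
t = d̄/(s_d/√n) = -166/(283/√9) = -1.7597
df = n − 1 = 8
Two-sided p-value ≈ 0.116
Since p ≈ 0.116 > α = 0.05, fail to reject H0; the evidence is not statistically significant.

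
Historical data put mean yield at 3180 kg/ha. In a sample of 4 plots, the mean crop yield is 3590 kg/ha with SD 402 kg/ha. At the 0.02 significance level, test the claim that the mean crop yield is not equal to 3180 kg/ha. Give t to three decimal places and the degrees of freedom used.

H0: μ = 3180; H1: μ ≠ 3180 (one-sample t-test, two-sided).
t = (x̄ − μ₀)/(s/√n) = (3590 − 3180)/(402/√4) = 2.040
df = n − 1 = 3
Two-sided p-value ≈ 0.134
Since p ≈ 0.134 > α = 0.02, fail to reject H0; the evidence is not statistically significant.

t = 2.040, df = 3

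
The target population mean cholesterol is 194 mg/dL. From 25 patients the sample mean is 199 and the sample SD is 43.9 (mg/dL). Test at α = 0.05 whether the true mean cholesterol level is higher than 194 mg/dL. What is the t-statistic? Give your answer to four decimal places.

H0: μ = 194; H1: μ > 194 (one-sample t-test, right-tailed).
t = (x̄ − μ₀)/(s/√n) = (199 − 194)/(43.9/√25) = 0.5695
df = n − 1 = 24
p-value = P(T ≥ 0.5695) ≈ 0.287
Since p ≈ 0.287 > α = 0.05, fail to reject H0; the data do not provide sufficient evidence against H0.

0.5695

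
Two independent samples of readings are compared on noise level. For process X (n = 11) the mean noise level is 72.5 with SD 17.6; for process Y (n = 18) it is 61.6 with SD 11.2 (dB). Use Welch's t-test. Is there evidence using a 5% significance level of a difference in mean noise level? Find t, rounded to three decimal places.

Let group 1 = process X, group 2 = process Y. H0: μ_1 = μ_2; H1: μ_1 ≠ μ_2 (Welch's two-sample t-test, two-sided).
t = (x̄_1 − x̄_2)/√(s_1²/n_1 + s_2²/n_2) = (72.5 − 61.6)/√(17.6²/11 + 11.2²/18) = 1.839
Welch–Satterthwaite df ≈ 15.02
Two-sided p-value ≈ 0.086
Since p ≈ 0.086 > α = 0.05, fail to reject H0; the evidence is not statistically significant.

1.839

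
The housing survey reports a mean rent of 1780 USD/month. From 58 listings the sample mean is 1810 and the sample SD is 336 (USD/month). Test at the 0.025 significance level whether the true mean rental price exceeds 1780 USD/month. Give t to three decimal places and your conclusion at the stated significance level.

t = 0.680; fail to reject H0

H0: μ = 1780; H1: μ > 1780 (one-sample t-test, right-tailed).
t = (x̄ − μ₀)/(s/√n) = (1810 − 1780)/(336/√58) = 0.680
df = n − 1 = 57
p-value = P(T ≥ 0.680) ≈ 0.250
Since p ≈ 0.250 > α = 0.025, fail to reject H0; the data do not provide sufficient evidence against H0.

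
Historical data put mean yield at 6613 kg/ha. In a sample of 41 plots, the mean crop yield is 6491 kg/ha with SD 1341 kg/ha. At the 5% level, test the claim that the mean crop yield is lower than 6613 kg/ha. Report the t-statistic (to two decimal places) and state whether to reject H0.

H0: μ = 6613; H1: μ < 6613 (one-sample t-test, left-tailed).
t = (x̄ − μ₀)/(s/√n) = (6491 − 6613)/(1341/√41) = -0.58
df = n − 1 = 40
p-value = P(T ≤ -0.58) ≈ 0.2817
Since p ≈ 0.2817 > α = 0.05, fail to reject H0; the evidence is not statistically significant.

t = -0.58; fail to reject H0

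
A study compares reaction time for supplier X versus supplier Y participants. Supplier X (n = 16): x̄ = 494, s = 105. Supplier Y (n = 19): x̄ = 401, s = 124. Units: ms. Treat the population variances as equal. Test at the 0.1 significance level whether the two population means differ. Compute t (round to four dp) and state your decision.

Let group 1 = supplier X, group 2 = supplier Y. H0: μ_1 = μ_2; H1: μ_1 ≠ μ_2 (two-sample pooled-variance t-test, two-sided).
s_p² = [(16−1)·105² + (19−1)·124²]/(16+19−2) = 13398.3
t = (494 − 401)/√[13398.3·(1/16 + 1/19)] = 2.3679
df = n₁ + n₂ − 2 = 33
Two-sided p-value ≈ 0.024
Since p ≈ 0.024 < α = 0.1, reject H0; the evidence is statistically significant.

t = 2.3679; reject H0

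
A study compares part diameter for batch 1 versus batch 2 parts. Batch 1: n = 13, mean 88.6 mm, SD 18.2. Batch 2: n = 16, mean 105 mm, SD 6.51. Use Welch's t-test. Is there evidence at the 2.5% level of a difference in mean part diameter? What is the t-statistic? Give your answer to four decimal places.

-3.0922

Let group 1 = batch 1, group 2 = batch 2. H0: μ_1 = μ_2; H1: μ_1 ≠ μ_2 (Welch's two-sample t-test, two-sided).
t = (x̄_1 − x̄_2)/√(s_1²/n_1 + s_2²/n_2) = (88.6 − 105)/√(18.2²/13 + 6.51²/16) = -3.0922
Welch–Satterthwaite df ≈ 14.50
Two-sided p-value ≈ 0.0077
Since p ≈ 0.0077 < α = 0.025, reject H0; the data support H1.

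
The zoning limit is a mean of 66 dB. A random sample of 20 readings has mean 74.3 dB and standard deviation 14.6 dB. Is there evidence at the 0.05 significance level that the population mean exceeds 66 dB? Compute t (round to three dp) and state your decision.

H0: μ = 66; H1: μ > 66 (one-sample t-test, right-tailed).
t = (x̄ − μ₀)/(s/√n) = (74.3 − 66)/(14.6/√20) = 2.542
df = n − 1 = 19
p-value = P(T ≥ 2.542) ≈ 0.010
Since p ≈ 0.010 < α = 0.05, reject H0; the data support H1.

t = 2.542; reject H0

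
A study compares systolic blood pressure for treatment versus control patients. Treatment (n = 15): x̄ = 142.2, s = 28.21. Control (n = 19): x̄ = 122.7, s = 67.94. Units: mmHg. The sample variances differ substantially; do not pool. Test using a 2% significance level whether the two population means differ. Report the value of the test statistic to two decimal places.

1.13

Let group 1 = treatment, group 2 = control. H0: μ_1 = μ_2; H1: μ_1 ≠ μ_2 (Welch's two-sample t-test, two-sided).
t = (x̄_1 − x̄_2)/√(s_1²/n_1 + s_2²/n_2) = (142.2 − 122.7)/√(28.21²/15 + 67.94²/19) = 1.13
Welch–Satterthwaite df ≈ 25.18
Two-sided p-value ≈ 0.268
Since p ≈ 0.268 > α = 0.02, fail to reject H0; the evidence is not statistically significant.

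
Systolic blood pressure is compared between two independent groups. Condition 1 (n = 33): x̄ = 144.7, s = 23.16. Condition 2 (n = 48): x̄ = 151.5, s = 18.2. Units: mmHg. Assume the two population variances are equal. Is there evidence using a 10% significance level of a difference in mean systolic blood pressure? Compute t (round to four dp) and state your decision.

t = -1.4773; fail to reject H0

Let group 1 = condition 1, group 2 = condition 2. H0: μ_1 = μ_2; H1: μ_1 ≠ μ_2 (two-sample pooled-variance t-test, two-sided).
s_p² = [(33−1)·23.16² + (48−1)·18.2²]/(33+48−2) = 414.337
t = (144.7 − 151.5)/√[414.337·(1/33 + 1/48)] = -1.4773
df = n₁ + n₂ − 2 = 79
Two-sided p-value ≈ 0.144
Since p ≈ 0.144 > α = 0.1, fail to reject H0; the data do not provide sufficient evidence against H0.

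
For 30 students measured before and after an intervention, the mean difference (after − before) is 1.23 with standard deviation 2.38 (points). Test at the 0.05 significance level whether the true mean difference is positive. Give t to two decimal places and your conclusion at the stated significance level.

H0: μ_d = 0; H1: μ_d > 0 (paired t-test on the differences, right-tailed).
t = d̄/(s_d/√n) = 1.23/(2.38/√30) = 2.83
df = n − 1 = 29
p-value = P(T ≥ 2.83) ≈ 0.004
Since p ≈ 0.004 < α = 0.05, reject H0; the evidence is statistically significant.

t = 2.83; reject H0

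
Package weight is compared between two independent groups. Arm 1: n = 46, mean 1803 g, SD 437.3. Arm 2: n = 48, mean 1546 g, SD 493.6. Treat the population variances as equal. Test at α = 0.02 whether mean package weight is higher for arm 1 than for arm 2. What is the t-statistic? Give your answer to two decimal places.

2.67

Let group 1 = arm 1, group 2 = arm 2. H0: μ_1 = μ_2; H1: μ_1 > μ_2 (two-sample pooled-variance t-test, right-tailed).
s_p² = [(46−1)·437.3² + (48−1)·493.6²]/(46+48−2) = 218006
t = (1803 − 1546)/√[218006·(1/46 + 1/48)] = 2.67
df = n₁ + n₂ − 2 = 92
p-value = P(T ≥ 2.67) ≈ 0.0045
Since p ≈ 0.0045 < α = 0.02, reject H0; the data support H1.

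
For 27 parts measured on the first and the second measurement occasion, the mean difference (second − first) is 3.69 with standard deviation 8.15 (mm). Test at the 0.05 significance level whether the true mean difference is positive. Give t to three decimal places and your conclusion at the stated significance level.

H0: μ_d = 0; H1: μ_d > 0 (paired t-test on the differences, right-tailed).
t = d̄/(s_d/√n) = 3.69/(8.15/√27) = 2.353
df = n − 1 = 26
p-value = P(T ≥ 2.353) ≈ 0.0132
Since p ≈ 0.0132 < α = 0.05, reject H0; the data support H1.

t = 2.353; reject H0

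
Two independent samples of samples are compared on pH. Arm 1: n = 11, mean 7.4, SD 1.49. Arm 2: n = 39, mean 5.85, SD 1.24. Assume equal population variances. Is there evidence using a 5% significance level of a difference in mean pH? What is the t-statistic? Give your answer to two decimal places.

Let group 1 = arm 1, group 2 = arm 2. H0: μ_1 = μ_2; H1: μ_1 ≠ μ_2 (two-sample pooled-variance t-test, two-sided).
s_p² = [(11−1)·1.49² + (39−1)·1.24²]/(11+39−2) = 1.67979
t = (7.4 − 5.85)/√[1.67979·(1/11 + 1/39)] = 3.50
df = n₁ + n₂ − 2 = 48
Two-sided p-value ≈ 0.0010
Since p ≈ 0.0010 < α = 0.05, reject H0; the evidence is statistically significant.

3.50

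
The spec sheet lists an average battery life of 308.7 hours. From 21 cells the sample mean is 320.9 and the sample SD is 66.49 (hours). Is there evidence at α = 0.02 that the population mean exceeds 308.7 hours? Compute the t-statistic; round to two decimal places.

0.84

H0: μ = 308.7; H1: μ > 308.7 (one-sample t-test, right-tailed).
t = (x̄ − μ₀)/(s/√n) = (320.9 − 308.7)/(66.49/√21) = 0.84
df = n − 1 = 20
p-value = P(T ≥ 0.84) ≈ 0.205
Since p ≈ 0.205 > α = 0.02, fail to reject H0; the data do not provide sufficient evidence against H0.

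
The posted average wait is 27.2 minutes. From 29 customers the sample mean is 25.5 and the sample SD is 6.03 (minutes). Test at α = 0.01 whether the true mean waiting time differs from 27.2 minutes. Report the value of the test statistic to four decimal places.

-1.5182

H0: μ = 27.2; H1: μ ≠ 27.2 (one-sample t-test, two-sided).
t = (x̄ − μ₀)/(s/√n) = (25.5 − 27.2)/(6.03/√29) = -1.5182
df = n − 1 = 28
Two-sided p-value ≈ 0.140
Since p ≈ 0.140 > α = 0.01, fail to reject H0; the data do not provide sufficient evidence against H0.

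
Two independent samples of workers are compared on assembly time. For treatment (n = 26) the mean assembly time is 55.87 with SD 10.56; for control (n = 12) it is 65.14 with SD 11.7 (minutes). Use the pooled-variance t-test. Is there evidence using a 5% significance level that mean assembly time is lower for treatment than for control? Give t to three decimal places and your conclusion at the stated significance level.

Let group 1 = treatment, group 2 = control. H0: μ_1 = μ_2; H1: μ_1 < μ_2 (two-sample pooled-variance t-test, left-tailed).
s_p² = [(26−1)·10.56² + (12−1)·11.7²]/(26+12−2) = 119.267
t = (55.87 − 65.14)/√[119.267·(1/26 + 1/12)] = -2.432
df = n₁ + n₂ − 2 = 36
p-value = P(T ≤ -2.432) ≈ 0.0101
Since p ≈ 0.0101 < α = 0.05, reject H0; the data support H1.

t = -2.432; reject H0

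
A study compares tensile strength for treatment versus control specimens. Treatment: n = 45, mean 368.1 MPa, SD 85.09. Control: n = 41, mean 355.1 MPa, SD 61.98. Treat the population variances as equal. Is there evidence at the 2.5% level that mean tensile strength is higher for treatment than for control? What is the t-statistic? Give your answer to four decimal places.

Let group 1 = treatment, group 2 = control. H0: μ_1 = μ_2; H1: μ_1 > μ_2 (two-sample pooled-variance t-test, right-tailed).
s_p² = [(45−1)·85.09² + (41−1)·61.98²]/(45+41−2) = 5621.84
t = (368.1 − 355.1)/√[5621.84·(1/45 + 1/41)] = 0.8031
df = n₁ + n₂ − 2 = 84
p-value = P(T ≥ 0.8031) ≈ 0.2121
Since p ≈ 0.2121 > α = 0.025, fail to reject H0; the evidence is not statistically significant.

0.8031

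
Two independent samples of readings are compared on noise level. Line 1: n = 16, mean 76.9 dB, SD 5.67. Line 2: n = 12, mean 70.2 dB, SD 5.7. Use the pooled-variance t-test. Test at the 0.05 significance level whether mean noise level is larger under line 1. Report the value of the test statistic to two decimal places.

Let group 1 = line 1, group 2 = line 2. H0: μ_1 = μ_2; H1: μ_1 > μ_2 (two-sample pooled-variance t-test, right-tailed).
s_p² = [(16−1)·5.67² + (12−1)·5.7²]/(16+12−2) = 32.2932
t = (76.9 − 70.2)/√[32.2932·(1/16 + 1/12)] = 3.09
df = n₁ + n₂ − 2 = 26
p-value = P(T ≥ 3.09) ≈ 0.002
Since p ≈ 0.002 < α = 0.05, reject H0; the evidence is statistically significant.

3.09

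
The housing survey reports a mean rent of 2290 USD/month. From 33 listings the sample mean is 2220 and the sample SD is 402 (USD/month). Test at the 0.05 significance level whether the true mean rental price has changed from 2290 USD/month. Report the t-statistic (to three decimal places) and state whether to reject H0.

H0: μ = 2290; H1: μ ≠ 2290 (one-sample t-test, two-sided).
t = (x̄ − μ₀)/(s/√n) = (2220 − 2290)/(402/√33) = -1.000
df = n − 1 = 32
Two-sided p-value ≈ 0.325
Since p ≈ 0.325 > α = 0.05, fail to reject H0; the evidence is not statistically significant.

t = -1.000; fail to reject H0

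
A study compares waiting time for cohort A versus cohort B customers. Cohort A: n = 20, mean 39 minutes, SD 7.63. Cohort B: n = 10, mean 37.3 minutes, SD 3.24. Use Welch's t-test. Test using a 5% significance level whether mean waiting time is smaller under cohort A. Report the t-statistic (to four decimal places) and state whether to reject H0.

Let group 1 = cohort A, group 2 = cohort B. H0: μ_1 = μ_2; H1: μ_1 < μ_2 (Welch's two-sample t-test, left-tailed).
t = (x̄_1 − x̄_2)/√(s_1²/n_1 + s_2²/n_2) = (39 − 37.3)/√(7.63²/20 + 3.24²/10) = 0.8542
Welch–Satterthwaite df ≈ 27.60
p-value = P(T ≤ 0.8542) ≈ 0.7998
Since p ≈ 0.7998 > α = 0.05, fail to reject H0; the data do not provide sufficient evidence against H0.

t = 0.8542; fail to reject H0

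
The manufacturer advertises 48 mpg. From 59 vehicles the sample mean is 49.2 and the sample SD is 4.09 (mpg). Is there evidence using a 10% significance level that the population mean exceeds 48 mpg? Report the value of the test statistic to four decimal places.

2.2536

H0: μ = 48; H1: μ > 48 (one-sample t-test, right-tailed).
t = (x̄ − μ₀)/(s/√n) = (49.2 − 48)/(4.09/√59) = 2.2536
df = n − 1 = 58
p-value = P(T ≥ 2.2536) ≈ 0.014
Since p ≈ 0.014 < α = 0.1, reject H0; the data support H1.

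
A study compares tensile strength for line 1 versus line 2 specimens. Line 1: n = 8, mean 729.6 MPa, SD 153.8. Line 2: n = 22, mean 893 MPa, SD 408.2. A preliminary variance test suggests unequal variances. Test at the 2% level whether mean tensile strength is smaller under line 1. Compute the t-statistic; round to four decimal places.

Let group 1 = line 1, group 2 = line 2. H0: μ_1 = μ_2; H1: μ_1 < μ_2 (Welch's two-sample t-test, left-tailed).
t = (x̄_1 − x̄_2)/√(s_1²/n_1 + s_2²/n_2) = (729.6 − 893)/√(153.8²/8 + 408.2²/22) = -1.5923
Welch–Satterthwaite df ≈ 27.86
p-value = P(T ≤ -1.5923) ≈ 0.0613
Since p ≈ 0.0613 > α = 0.02, fail to reject H0; the data do not provide sufficient evidence against H0.

-1.5923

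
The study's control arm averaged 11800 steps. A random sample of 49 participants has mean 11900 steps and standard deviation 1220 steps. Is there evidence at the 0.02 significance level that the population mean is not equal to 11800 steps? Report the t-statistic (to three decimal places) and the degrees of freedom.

H0: μ = 11800; H1: μ ≠ 11800 (one-sample t-test, two-sided).
t = (x̄ − μ₀)/(s/√n) = (11900 − 11800)/(1220/√49) = 0.574
df = n − 1 = 48
Two-sided p-value ≈ 0.569
Since p ≈ 0.569 > α = 0.02, fail to reject H0; the evidence is not statistically significant.

t = 0.574, df = 48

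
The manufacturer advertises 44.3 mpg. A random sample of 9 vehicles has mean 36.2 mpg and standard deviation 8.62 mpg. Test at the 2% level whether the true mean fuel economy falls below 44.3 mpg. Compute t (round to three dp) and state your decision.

t = -2.819; reject H0

H0: μ = 44.3; H1: μ < 44.3 (one-sample t-test, left-tailed).
t = (x̄ − μ₀)/(s/√n) = (36.2 − 44.3)/(8.62/√9) = -2.819
df = n − 1 = 8
p-value = P(T ≤ -2.819) ≈ 0.011
Since p ≈ 0.011 < α = 0.02, reject H0; the data support H1.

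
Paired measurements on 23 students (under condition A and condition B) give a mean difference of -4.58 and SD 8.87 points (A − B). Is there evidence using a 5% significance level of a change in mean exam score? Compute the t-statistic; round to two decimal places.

-2.48

H0: μ_d = 0; H1: μ_d ≠ 0 (paired t-test on the differences, two-sided).
t = d̄/(s_d/√n) = -4.58/(8.87/√23) = -2.48
df = n − 1 = 22
Two-sided p-value ≈ 0.021
Since p ≈ 0.021 < α = 0.05, reject H0; the evidence is statistically significant.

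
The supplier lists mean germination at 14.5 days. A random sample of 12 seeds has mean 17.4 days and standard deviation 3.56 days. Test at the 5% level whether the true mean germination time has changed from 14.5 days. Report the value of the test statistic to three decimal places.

2.822

H0: μ = 14.5; H1: μ ≠ 14.5 (one-sample t-test, two-sided).
t = (x̄ − μ₀)/(s/√n) = (17.4 − 14.5)/(3.56/√12) = 2.822
df = n − 1 = 11
Two-sided p-value ≈ 0.017
Since p ≈ 0.017 < α = 0.05, reject H0; the data support H1.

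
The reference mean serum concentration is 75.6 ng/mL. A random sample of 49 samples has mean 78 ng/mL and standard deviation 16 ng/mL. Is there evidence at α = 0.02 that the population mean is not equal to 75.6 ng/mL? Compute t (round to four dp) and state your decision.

t = 1.0500; fail to reject H0

H0: μ = 75.6; H1: μ ≠ 75.6 (one-sample t-test, two-sided).
t = (x̄ − μ₀)/(s/√n) = (78 − 75.6)/(16/√49) = 1.0500
df = n − 1 = 48
Two-sided p-value ≈ 0.299
Since p ≈ 0.299 > α = 0.02, fail to reject H0; the data do not provide sufficient evidence against H0.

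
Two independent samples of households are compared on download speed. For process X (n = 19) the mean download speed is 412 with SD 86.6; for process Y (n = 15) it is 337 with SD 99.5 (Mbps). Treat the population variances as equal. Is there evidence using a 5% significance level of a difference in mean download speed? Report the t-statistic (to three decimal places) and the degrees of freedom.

Let group 1 = process X, group 2 = process Y. H0: μ_1 = μ_2; H1: μ_1 ≠ μ_2 (two-sample pooled-variance t-test, two-sided).
s_p² = [(19−1)·86.6² + (15−1)·99.5²]/(19+15−2) = 8549.86
t = (412 − 337)/√[8549.86·(1/19 + 1/15)] = 2.348
df = n₁ + n₂ − 2 = 32
Two-sided p-value ≈ 0.0252
Since p ≈ 0.0252 < α = 0.05, reject H0; the data support H1.

t = 2.348, df = 32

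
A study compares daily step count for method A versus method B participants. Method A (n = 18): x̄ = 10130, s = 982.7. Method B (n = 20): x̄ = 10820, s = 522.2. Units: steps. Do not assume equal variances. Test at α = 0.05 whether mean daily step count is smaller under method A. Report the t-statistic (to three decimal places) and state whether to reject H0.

Let group 1 = method A, group 2 = method B. H0: μ_1 = μ_2; H1: μ_1 < μ_2 (Welch's two-sample t-test, left-tailed).
t = (x̄_1 − x̄_2)/√(s_1²/n_1 + s_2²/n_2) = (10130 − 10820)/√(982.7²/18 + 522.2²/20) = -2.660
Welch–Satterthwaite df ≈ 25.28
p-value = P(T ≤ -2.660) ≈ 0.0067
Since p ≈ 0.0067 < α = 0.05, reject H0; the evidence is statistically significant.

t = -2.660; reject H0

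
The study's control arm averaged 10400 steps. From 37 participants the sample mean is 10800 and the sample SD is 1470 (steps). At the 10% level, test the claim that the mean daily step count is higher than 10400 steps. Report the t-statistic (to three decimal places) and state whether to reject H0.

t = 1.655; reject H0

H0: μ = 10400; H1: μ > 10400 (one-sample t-test, right-tailed).
t = (x̄ − μ₀)/(s/√n) = (10800 − 10400)/(1470/√37) = 1.655
df = n − 1 = 36
p-value = P(T ≥ 1.655) ≈ 0.0533
Since p ≈ 0.0533 < α = 0.1, reject H0; the evidence is statistically significant.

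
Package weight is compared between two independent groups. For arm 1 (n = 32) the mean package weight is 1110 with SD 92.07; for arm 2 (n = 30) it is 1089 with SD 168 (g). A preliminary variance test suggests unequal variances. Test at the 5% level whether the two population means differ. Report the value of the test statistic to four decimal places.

Let group 1 = arm 1, group 2 = arm 2. H0: μ_1 = μ_2; H1: μ_1 ≠ μ_2 (Welch's two-sample t-test, two-sided).
t = (x̄_1 − x̄_2)/√(s_1²/n_1 + s_2²/n_2) = (1110 − 1089)/√(92.07²/32 + 168²/30) = 0.6048
Welch–Satterthwaite df ≈ 44.34
Two-sided p-value ≈ 0.548
Since p ≈ 0.548 > α = 0.05, fail to reject H0; the evidence is not statistically significant.

0.6048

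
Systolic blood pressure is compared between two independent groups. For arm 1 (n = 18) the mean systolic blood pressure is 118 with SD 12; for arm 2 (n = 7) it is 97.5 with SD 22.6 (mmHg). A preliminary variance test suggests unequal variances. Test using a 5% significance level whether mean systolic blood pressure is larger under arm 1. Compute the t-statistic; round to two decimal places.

Let group 1 = arm 1, group 2 = arm 2. H0: μ_1 = μ_2; H1: μ_1 > μ_2 (Welch's two-sample t-test, right-tailed).
t = (x̄_1 − x̄_2)/√(s_1²/n_1 + s_2²/n_2) = (118 − 97.5)/√(12²/18 + 22.6²/7) = 2.28
Welch–Satterthwaite df ≈ 7.36
p-value = P(T ≥ 2.28) ≈ 0.028
Since p ≈ 0.028 < α = 0.05, reject H0; the data support H1.

2.28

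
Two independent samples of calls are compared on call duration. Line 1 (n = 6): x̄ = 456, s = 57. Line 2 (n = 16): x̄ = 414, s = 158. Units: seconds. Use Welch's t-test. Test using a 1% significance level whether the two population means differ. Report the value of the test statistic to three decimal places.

0.916

Let group 1 = line 1, group 2 = line 2. H0: μ_1 = μ_2; H1: μ_1 ≠ μ_2 (Welch's two-sample t-test, two-sided).
t = (x̄_1 − x̄_2)/√(s_1²/n_1 + s_2²/n_2) = (456 − 414)/√(57²/6 + 158²/16) = 0.916
Welch–Satterthwaite df ≈ 19.99
Two-sided p-value ≈ 0.371
Since p ≈ 0.371 > α = 0.01, fail to reject H0; the data do not provide sufficient evidence against H0.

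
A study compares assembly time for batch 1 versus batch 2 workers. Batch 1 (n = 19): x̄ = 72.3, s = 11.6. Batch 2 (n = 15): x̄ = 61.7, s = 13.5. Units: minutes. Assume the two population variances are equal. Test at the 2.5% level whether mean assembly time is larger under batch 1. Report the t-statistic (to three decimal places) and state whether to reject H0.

Let group 1 = batch 1, group 2 = batch 2. H0: μ_1 = μ_2; H1: μ_1 > μ_2 (two-sample pooled-variance t-test, right-tailed).
s_p² = [(19−1)·11.6² + (15−1)·13.5²]/(19+15−2) = 155.424
t = (72.3 − 61.7)/√[155.424·(1/19 + 1/15)] = 2.462
df = n₁ + n₂ − 2 = 32
p-value = P(T ≥ 2.462) ≈ 0.0097
Since p ≈ 0.0097 < α = 0.025, reject H0; the data support H1.

t = 2.462; reject H0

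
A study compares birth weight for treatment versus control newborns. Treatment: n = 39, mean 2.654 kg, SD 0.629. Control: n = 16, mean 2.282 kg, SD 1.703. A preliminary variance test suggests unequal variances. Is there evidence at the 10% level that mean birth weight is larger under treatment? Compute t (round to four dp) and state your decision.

Let group 1 = treatment, group 2 = control. H0: μ_1 = μ_2; H1: μ_1 > μ_2 (Welch's two-sample t-test, right-tailed).
t = (x̄_1 − x̄_2)/√(s_1²/n_1 + s_2²/n_2) = (2.654 − 2.282)/√(0.629²/39 + 1.703²/16) = 0.8503
Welch–Satterthwaite df ≈ 16.71
p-value = P(T ≥ 0.8503) ≈ 0.204
Since p ≈ 0.204 > α = 0.1, fail to reject H0; the evidence is not statistically significant.

t = 0.8503; fail to reject H0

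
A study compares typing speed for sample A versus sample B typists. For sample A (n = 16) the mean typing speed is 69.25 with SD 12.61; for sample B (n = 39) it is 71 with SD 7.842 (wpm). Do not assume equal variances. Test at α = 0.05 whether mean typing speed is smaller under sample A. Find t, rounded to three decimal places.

Let group 1 = sample A, group 2 = sample B. H0: μ_1 = μ_2; H1: μ_1 < μ_2 (Welch's two-sample t-test, left-tailed).
t = (x̄_1 − x̄_2)/√(s_1²/n_1 + s_2²/n_2) = (69.25 − 71)/√(12.61²/16 + 7.842²/39) = -0.516
Welch–Satterthwaite df ≈ 19.94
p-value = P(T ≤ -0.516) ≈ 0.3059
Since p ≈ 0.3059 > α = 0.05, fail to reject H0; the evidence is not statistically significant.

-0.516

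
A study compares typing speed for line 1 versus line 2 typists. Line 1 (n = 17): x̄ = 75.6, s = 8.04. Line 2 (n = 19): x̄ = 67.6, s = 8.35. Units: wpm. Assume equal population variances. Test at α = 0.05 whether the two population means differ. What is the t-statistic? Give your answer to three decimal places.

Let group 1 = line 1, group 2 = line 2. H0: μ_1 = μ_2; H1: μ_1 ≠ μ_2 (two-sample pooled-variance t-test, two-sided).
s_p² = [(17−1)·8.04² + (19−1)·8.35²]/(17+19−2) = 67.3315
t = (75.6 − 67.6)/√[67.3315·(1/17 + 1/19)] = 2.920
df = n₁ + n₂ − 2 = 34
Two-sided p-value ≈ 0.0062
Since p ≈ 0.0062 < α = 0.05, reject H0; the data support H1.

2.920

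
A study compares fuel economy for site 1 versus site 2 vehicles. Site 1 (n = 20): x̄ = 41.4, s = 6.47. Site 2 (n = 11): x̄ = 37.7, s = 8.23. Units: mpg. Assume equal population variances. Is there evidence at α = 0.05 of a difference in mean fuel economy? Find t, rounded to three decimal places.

1.383

Let group 1 = site 1, group 2 = site 2. H0: μ_1 = μ_2; H1: μ_1 ≠ μ_2 (two-sample pooled-variance t-test, two-sided).
s_p² = [(20−1)·6.47² + (11−1)·8.23²]/(20+11−2) = 50.7823
t = (41.4 − 37.7)/√[50.7823·(1/20 + 1/11)] = 1.383
df = n₁ + n₂ − 2 = 29
Two-sided p-value ≈ 0.177
Since p ≈ 0.177 > α = 0.05, fail to reject H0; the data do not provide sufficient evidence against H0.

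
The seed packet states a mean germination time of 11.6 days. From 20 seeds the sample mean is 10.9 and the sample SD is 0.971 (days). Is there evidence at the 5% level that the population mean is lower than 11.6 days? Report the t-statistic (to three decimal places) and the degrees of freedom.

H0: μ = 11.6; H1: μ < 11.6 (one-sample t-test, left-tailed).
t = (x̄ − μ₀)/(s/√n) = (10.9 − 11.6)/(0.971/√20) = -3.224
df = n − 1 = 19
p-value = P(T ≤ -3.224) ≈ 0.0022
Since p ≈ 0.0022 < α = 0.05, reject H0; the evidence is statistically significant.

t = -3.224, df = 19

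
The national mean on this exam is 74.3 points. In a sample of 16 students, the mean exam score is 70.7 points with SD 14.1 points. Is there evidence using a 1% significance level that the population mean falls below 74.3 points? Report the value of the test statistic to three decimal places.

H0: μ = 74.3; H1: μ < 74.3 (one-sample t-test, left-tailed).
t = (x̄ − μ₀)/(s/√n) = (70.7 − 74.3)/(14.1/√16) = -1.021
df = n − 1 = 15
p-value = P(T ≤ -1.021) ≈ 0.1617
Since p ≈ 0.1617 > α = 0.01, fail to reject H0; the evidence is not statistically significant.

-1.021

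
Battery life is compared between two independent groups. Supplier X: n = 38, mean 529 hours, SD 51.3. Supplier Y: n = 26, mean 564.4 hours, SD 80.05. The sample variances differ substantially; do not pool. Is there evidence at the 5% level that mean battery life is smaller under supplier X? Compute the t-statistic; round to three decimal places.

-1.992

Let group 1 = supplier X, group 2 = supplier Y. H0: μ_1 = μ_2; H1: μ_1 < μ_2 (Welch's two-sample t-test, left-tailed).
t = (x̄_1 − x̄_2)/√(s_1²/n_1 + s_2²/n_2) = (529 − 564.4)/√(51.3²/38 + 80.05²/26) = -1.992
Welch–Satterthwaite df ≈ 38.95
p-value = P(T ≤ -1.992) ≈ 0.027
Since p ≈ 0.027 < α = 0.05, reject H0; the data support H1.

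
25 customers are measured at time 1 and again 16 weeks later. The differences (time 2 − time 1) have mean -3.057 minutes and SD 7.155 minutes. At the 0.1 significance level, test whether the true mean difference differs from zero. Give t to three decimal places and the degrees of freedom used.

H0: μ_d = 0; H1: μ_d ≠ 0 (paired t-test on the differences, two-sided).
t = d̄/(s_d/√n) = -3.057/(7.155/√25) = -2.136
df = n − 1 = 24
Two-sided p-value ≈ 0.0431
Since p ≈ 0.0431 < α = 0.1, reject H0; the data support H1.

t = -2.136, df = 24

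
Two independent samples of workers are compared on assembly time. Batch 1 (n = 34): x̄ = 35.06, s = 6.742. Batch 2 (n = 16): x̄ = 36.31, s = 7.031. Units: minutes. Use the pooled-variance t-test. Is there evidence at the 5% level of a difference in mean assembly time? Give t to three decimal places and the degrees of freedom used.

Let group 1 = batch 1, group 2 = batch 2. H0: μ_1 = μ_2; H1: μ_1 ≠ μ_2 (two-sample pooled-variance t-test, two-sided).
s_p² = [(34−1)·6.742² + (16−1)·7.031²]/(34+16−2) = 46.6984
t = (35.06 − 36.31)/√[46.6984·(1/34 + 1/16)] = -0.603
df = n₁ + n₂ − 2 = 48
Two-sided p-value ≈ 0.5491
Since p ≈ 0.5491 > α = 0.05, fail to reject H0; the data do not provide sufficient evidence against H0.

t = -0.603, df = 48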